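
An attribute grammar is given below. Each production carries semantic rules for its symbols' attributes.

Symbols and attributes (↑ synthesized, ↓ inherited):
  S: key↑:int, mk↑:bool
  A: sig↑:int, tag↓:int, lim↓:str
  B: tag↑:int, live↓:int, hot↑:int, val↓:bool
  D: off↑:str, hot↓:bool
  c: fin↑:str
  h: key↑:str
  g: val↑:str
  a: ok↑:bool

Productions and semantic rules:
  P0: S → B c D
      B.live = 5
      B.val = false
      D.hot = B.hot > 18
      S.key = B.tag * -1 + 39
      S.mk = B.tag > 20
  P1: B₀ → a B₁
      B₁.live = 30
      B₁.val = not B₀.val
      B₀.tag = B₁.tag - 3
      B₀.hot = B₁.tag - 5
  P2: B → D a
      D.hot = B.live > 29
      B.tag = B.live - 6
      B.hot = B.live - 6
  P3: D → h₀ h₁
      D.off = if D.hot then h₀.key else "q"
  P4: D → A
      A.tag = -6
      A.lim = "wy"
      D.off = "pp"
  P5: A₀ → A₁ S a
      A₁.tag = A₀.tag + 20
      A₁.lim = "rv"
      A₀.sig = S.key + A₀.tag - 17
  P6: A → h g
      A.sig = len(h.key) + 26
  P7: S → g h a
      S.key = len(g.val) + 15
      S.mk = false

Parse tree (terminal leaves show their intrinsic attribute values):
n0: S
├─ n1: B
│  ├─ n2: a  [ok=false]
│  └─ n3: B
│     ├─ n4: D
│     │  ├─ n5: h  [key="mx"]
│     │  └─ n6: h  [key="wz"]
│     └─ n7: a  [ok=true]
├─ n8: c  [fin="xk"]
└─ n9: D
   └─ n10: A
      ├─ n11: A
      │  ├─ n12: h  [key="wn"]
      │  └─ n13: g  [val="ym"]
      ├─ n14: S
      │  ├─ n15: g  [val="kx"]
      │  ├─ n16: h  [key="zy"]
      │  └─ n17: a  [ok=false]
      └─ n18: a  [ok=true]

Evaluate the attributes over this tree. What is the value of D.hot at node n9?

true

1. n1.live = 5  [5]
2. n1.val = false  [false]
3. n2.ok = false  [terminal]
4. n3.live = 30  [30]
5. n3.val = true  [not B₀.val]
6. n4.hot = true  [B.live > 29]
7. n5.key = "mx"  [terminal]
8. n6.key = "wz"  [terminal]
9. n4.off = "mx"  [if D.hot then h₀.key else "q"]
10. n7.ok = true  [terminal]
11. n3.tag = 24  [B.live - 6]
12. n3.hot = 24  [B.live - 6]
13. n1.tag = 21  [B₁.tag - 3]
14. n1.hot = 19  [B₁.tag - 5]
15. n8.fin = "xk"  [terminal]
16. n9.hot = true  [B.hot > 18]
17. n10.tag = -6  [-6]
18. n10.lim = "wy"  ["wy"]
19. n11.tag = 14  [A₀.tag + 20]
20. n11.lim = "rv"  ["rv"]
21. n12.key = "wn"  [terminal]
22. n13.val = "ym"  [terminal]
23. n11.sig = 28  [len(h.key) + 26]
24. n15.val = "kx"  [terminal]
25. n16.key = "zy"  [terminal]
26. n17.ok = false  [terminal]
27. n14.key = 17  [len(g.val) + 15]
28. n14.mk = false  [false]
29. n18.ok = true  [terminal]
30. n10.sig = -6  [S.key + A₀.tag - 17]
31. n9.off = "pp"  ["pp"]
32. n0.key = 18  [B.tag * -1 + 39]
33. n0.mk = true  [B.tag > 20]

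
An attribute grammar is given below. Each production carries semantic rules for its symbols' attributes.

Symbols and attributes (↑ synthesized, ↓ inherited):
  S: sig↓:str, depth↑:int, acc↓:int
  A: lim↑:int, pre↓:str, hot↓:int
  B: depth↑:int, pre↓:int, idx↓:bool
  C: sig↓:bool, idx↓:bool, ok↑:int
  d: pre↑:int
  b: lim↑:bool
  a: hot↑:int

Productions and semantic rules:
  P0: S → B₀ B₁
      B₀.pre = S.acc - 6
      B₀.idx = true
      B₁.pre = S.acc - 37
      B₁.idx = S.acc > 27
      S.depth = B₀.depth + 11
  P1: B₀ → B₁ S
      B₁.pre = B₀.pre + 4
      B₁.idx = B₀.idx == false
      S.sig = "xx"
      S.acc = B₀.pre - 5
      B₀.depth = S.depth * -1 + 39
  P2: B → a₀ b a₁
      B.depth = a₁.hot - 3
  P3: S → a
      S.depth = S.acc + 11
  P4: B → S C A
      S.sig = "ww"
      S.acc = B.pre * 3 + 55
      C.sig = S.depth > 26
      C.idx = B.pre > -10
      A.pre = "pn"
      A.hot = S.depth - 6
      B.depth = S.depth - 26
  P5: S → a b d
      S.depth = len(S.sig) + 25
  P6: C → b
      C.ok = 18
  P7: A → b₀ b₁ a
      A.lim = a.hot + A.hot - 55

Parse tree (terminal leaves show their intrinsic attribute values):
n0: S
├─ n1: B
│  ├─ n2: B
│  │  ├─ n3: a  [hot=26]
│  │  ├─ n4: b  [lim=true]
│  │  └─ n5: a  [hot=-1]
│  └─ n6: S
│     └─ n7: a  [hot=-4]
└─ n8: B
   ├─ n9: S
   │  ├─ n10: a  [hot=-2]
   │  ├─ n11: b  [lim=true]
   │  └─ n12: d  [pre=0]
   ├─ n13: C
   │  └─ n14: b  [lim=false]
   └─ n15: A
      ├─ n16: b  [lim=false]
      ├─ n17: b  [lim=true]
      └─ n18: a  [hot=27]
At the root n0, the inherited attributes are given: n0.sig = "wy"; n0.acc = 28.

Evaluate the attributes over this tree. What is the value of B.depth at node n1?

11

1. n0.sig = "wy"  [given at root]
2. n0.acc = 28  [given at root]
3. n1.pre = 22  [S.acc - 6]
4. n1.idx = true  [true]
5. n2.pre = 26  [B₀.pre + 4]
6. n2.idx = false  [B₀.idx == false]
7. n3.hot = 26  [terminal]
8. n4.lim = true  [terminal]
9. n5.hot = -1  [terminal]
10. n2.depth = -4  [a₁.hot - 3]
11. n6.sig = "xx"  ["xx"]
12. n6.acc = 17  [B₀.pre - 5]
13. n7.hot = -4  [terminal]
14. n6.depth = 28  [S.acc + 11]
15. n1.depth = 11  [S.depth * -1 + 39]
16. n8.pre = -9  [S.acc - 37]
17. n8.idx = true  [S.acc > 27]
18. n9.sig = "ww"  ["ww"]
19. n9.acc = 28  [B.pre * 3 + 55]
20. n10.hot = -2  [terminal]
21. n11.lim = true  [terminal]
22. n12.pre = 0  [terminal]
23. n9.depth = 27  [len(S.sig) + 25]
24. n13.sig = true  [S.depth > 26]
25. n13.idx = true  [B.pre > -10]
26. n14.lim = false  [terminal]
27. n13.ok = 18  [18]
28. n15.pre = "pn"  ["pn"]
29. n15.hot = 21  [S.depth - 6]
30. n16.lim = false  [terminal]
31. n17.lim = true  [terminal]
32. n18.hot = 27  [terminal]
33. n15.lim = -7  [a.hot + A.hot - 55]
34. n8.depth = 1  [S.depth - 26]
35. n0.depth = 22  [B₀.depth + 11]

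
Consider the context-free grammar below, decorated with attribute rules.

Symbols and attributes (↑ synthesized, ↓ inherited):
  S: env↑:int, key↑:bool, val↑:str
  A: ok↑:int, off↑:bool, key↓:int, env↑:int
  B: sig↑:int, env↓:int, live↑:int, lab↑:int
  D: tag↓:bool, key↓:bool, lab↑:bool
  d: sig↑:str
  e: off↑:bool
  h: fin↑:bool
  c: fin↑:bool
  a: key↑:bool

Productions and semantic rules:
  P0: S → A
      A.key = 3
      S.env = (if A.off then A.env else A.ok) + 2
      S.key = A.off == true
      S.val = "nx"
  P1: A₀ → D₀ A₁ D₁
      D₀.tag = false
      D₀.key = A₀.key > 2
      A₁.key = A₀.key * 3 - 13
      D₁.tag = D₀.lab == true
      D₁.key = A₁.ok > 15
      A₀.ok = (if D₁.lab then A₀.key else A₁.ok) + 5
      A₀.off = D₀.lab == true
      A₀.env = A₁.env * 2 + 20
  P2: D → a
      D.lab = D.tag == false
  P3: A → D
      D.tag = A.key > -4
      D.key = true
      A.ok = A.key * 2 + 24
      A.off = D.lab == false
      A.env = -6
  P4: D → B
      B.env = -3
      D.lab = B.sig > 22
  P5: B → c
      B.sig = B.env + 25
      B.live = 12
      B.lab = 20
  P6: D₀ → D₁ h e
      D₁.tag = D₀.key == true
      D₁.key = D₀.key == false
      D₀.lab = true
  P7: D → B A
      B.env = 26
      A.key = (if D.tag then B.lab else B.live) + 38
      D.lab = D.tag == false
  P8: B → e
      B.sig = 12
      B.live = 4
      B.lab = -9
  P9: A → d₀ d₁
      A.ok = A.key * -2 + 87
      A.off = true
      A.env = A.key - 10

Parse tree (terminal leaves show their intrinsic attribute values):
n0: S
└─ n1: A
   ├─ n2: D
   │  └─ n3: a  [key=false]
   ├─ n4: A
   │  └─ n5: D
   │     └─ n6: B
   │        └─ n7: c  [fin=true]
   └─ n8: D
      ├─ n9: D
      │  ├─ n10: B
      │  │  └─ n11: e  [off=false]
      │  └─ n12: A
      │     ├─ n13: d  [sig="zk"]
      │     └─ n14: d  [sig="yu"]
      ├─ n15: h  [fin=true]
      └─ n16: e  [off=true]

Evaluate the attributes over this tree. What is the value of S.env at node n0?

10

1. n1.key = 3  [3]
2. n2.tag = false  [false]
3. n2.key = true  [A₀.key > 2]
4. n3.key = false  [terminal]
5. n2.lab = true  [D.tag == false]
6. n4.key = -4  [A₀.key * 3 - 13]
7. n5.tag = false  [A.key > -4]
8. n5.key = true  [true]
9. n6.env = -3  [-3]
10. n7.fin = true  [terminal]
11. n6.sig = 22  [B.env + 25]
12. n6.live = 12  [12]
13. n6.lab = 20  [20]
14. n5.lab = false  [B.sig > 22]
15. n4.ok = 16  [A.key * 2 + 24]
16. n4.off = true  [D.lab == false]
17. n4.env = -6  [-6]
18. n8.tag = true  [D₀.lab == true]
19. n8.key = true  [A₁.ok > 15]
20. n9.tag = true  [D₀.key == true]
21. n9.key = false  [D₀.key == false]
22. n10.env = 26  [26]
23. n11.off = false  [terminal]
24. n10.sig = 12  [12]
25. n10.live = 4  [4]
26. n10.lab = -9  [-9]
27. n12.key = 29  [(if D.tag then B.lab else B.live) + 38]
28. n13.sig = "zk"  [terminal]
29. n14.sig = "yu"  [terminal]
30. n12.ok = 29  [A.key * -2 + 87]
31. n12.off = true  [true]
32. n12.env = 19  [A.key - 10]
33. n9.lab = false  [D.tag == false]
34. n15.fin = true  [terminal]
35. n16.off = true  [terminal]
36. n8.lab = true  [true]
37. n1.ok = 8  [(if D₁.lab then A₀.key else A₁.ok) + 5]
38. n1.off = true  [D₀.lab == true]
39. n1.env = 8  [A₁.env * 2 + 20]
40. n0.env = 10  [(if A.off then A.env else A.ok) + 2]
41. n0.key = true  [A.off == true]
42. n0.val = "nx"  ["nx"]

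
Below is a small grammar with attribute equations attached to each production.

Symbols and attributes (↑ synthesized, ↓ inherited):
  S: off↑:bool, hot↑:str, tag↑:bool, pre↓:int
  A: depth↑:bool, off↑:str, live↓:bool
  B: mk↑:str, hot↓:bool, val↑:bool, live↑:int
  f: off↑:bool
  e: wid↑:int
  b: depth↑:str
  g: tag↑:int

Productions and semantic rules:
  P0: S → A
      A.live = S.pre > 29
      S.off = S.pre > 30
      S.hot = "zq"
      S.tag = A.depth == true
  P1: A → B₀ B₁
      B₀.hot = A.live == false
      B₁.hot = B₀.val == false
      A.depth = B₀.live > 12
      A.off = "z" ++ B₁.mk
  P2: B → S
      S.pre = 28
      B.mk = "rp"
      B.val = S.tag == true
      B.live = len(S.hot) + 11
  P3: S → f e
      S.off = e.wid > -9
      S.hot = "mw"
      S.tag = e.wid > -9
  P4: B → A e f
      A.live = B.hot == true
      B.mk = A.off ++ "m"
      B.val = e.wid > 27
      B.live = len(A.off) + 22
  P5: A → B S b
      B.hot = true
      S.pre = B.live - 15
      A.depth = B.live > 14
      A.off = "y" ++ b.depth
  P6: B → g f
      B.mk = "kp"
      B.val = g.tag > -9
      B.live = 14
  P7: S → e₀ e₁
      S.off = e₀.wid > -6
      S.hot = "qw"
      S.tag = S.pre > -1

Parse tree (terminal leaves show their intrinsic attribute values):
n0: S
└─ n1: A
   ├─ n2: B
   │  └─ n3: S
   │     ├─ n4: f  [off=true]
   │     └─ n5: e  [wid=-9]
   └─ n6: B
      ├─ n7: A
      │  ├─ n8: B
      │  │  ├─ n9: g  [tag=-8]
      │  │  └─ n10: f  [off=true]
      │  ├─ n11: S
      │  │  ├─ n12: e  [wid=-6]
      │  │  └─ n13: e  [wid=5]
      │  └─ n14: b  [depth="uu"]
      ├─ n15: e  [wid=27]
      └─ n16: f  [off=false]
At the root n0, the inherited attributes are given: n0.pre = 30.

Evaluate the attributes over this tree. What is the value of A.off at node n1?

"zyuum"

1. n0.pre = 30  [given at root]
2. n1.live = true  [S.pre > 29]
3. n2.hot = false  [A.live == false]
4. n3.pre = 28  [28]
5. n4.off = true  [terminal]
6. n5.wid = -9  [terminal]
7. n3.off = false  [e.wid > -9]
8. n3.hot = "mw"  ["mw"]
9. n3.tag = false  [e.wid > -9]
10. n2.mk = "rp"  ["rp"]
11. n2.val = false  [S.tag == true]
12. n2.live = 13  [len(S.hot) + 11]
13. n6.hot = true  [B₀.val == false]
14. n7.live = true  [B.hot == true]
15. n8.hot = true  [true]
16. n9.tag = -8  [terminal]
17. n10.off = true  [terminal]
18. n8.mk = "kp"  ["kp"]
19. n8.val = true  [g.tag > -9]
20. n8.live = 14  [14]
21. n11.pre = -1  [B.live - 15]
22. n12.wid = -6  [terminal]
23. n13.wid = 5  [terminal]
24. n11.off = false  [e₀.wid > -6]
25. n11.hot = "qw"  ["qw"]
26. n11.tag = false  [S.pre > -1]
27. n14.depth = "uu"  [terminal]
28. n7.depth = false  [B.live > 14]
29. n7.off = "yuu"  ["y" ++ b.depth]
30. n15.wid = 27  [terminal]
31. n16.off = false  [terminal]
32. n6.mk = "yuum"  [A.off ++ "m"]
33. n6.val = false  [e.wid > 27]
34. n6.live = 25  [len(A.off) + 22]
35. n1.depth = true  [B₀.live > 12]
36. n1.off = "zyuum"  ["z" ++ B₁.mk]
37. n0.off = false  [S.pre > 30]
38. n0.hot = "zq"  ["zq"]
39. n0.tag = true  [A.depth == true]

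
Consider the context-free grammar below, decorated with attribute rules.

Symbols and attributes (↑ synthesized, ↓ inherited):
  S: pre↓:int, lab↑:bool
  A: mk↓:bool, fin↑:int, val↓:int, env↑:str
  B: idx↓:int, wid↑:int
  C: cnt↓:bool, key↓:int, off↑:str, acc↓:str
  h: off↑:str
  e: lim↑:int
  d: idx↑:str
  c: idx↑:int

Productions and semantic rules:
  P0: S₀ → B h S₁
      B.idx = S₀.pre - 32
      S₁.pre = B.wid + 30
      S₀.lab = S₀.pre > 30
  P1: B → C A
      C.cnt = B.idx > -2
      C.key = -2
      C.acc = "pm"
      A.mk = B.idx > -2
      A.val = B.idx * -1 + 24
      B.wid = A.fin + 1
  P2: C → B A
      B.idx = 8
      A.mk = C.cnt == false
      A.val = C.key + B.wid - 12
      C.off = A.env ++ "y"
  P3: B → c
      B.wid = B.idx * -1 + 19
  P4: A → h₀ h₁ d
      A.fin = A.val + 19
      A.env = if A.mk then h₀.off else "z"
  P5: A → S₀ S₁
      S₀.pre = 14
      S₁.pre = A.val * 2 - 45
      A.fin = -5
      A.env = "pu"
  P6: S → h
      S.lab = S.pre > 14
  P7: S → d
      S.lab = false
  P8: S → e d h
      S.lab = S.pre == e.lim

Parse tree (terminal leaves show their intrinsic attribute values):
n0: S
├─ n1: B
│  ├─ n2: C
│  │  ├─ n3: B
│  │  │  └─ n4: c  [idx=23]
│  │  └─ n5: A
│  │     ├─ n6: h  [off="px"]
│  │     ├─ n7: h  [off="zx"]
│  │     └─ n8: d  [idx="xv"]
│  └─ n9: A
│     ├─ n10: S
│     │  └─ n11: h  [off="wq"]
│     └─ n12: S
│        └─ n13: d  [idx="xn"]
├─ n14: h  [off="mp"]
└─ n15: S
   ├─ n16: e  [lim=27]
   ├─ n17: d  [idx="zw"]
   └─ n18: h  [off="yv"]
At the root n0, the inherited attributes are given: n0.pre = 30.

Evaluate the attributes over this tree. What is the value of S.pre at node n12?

7

1. n0.pre = 30  [given at root]
2. n1.idx = -2  [S₀.pre - 32]
3. n2.cnt = false  [B.idx > -2]
4. n2.key = -2  [-2]
5. n2.acc = "pm"  ["pm"]
6. n3.idx = 8  [8]
7. n4.idx = 23  [terminal]
8. n3.wid = 11  [B.idx * -1 + 19]
9. n5.mk = true  [C.cnt == false]
10. n5.val = -3  [C.key + B.wid - 12]
11. n6.off = "px"  [terminal]
12. n7.off = "zx"  [terminal]
13. n8.idx = "xv"  [terminal]
14. n5.fin = 16  [A.val + 19]
15. n5.env = "px"  [if A.mk then h₀.off else "z"]
16. n2.off = "pxy"  [A.env ++ "y"]
17. n9.mk = false  [B.idx > -2]
18. n9.val = 26  [B.idx * -1 + 24]
19. n10.pre = 14  [14]
20. n11.off = "wq"  [terminal]
21. n10.lab = false  [S.pre > 14]
22. n12.pre = 7  [A.val * 2 - 45]
23. n13.idx = "xn"  [terminal]
24. n12.lab = false  [false]
25. n9.fin = -5  [-5]
26. n9.env = "pu"  ["pu"]
27. n1.wid = -4  [A.fin + 1]
28. n14.off = "mp"  [terminal]
29. n15.pre = 26  [B.wid + 30]
30. n16.lim = 27  [terminal]
31. n17.idx = "zw"  [terminal]
32. n18.off = "yv"  [terminal]
33. n15.lab = false  [S.pre == e.lim]
34. n0.lab = false  [S₀.pre > 30]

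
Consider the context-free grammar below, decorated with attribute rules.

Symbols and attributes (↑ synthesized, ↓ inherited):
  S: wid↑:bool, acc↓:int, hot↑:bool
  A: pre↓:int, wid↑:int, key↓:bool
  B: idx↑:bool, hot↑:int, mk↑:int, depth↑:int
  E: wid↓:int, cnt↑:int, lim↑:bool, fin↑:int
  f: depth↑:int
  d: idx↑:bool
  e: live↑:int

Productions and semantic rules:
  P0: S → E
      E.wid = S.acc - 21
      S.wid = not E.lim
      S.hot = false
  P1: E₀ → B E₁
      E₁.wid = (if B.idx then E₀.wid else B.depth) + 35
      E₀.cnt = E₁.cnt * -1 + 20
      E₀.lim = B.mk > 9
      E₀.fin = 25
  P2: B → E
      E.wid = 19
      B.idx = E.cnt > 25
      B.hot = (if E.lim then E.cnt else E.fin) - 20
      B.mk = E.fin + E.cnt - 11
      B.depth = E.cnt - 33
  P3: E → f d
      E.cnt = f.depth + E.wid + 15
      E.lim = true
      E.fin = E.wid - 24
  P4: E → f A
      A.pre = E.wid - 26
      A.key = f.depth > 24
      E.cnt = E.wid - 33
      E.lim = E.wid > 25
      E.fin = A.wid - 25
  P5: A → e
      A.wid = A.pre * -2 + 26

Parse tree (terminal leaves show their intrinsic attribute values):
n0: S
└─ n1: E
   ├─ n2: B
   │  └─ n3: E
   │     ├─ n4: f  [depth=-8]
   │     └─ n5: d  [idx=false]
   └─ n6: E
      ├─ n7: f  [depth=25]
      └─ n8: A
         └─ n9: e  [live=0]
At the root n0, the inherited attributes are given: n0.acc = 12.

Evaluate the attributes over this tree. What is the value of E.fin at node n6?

1. n0.acc = 12  [given at root]
2. n1.wid = -9  [S.acc - 21]
3. n3.wid = 19  [19]
4. n4.depth = -8  [terminal]
5. n5.idx = false  [terminal]
6. n3.cnt = 26  [f.depth + E.wid + 15]
7. n3.lim = true  [true]
8. n3.fin = -5  [E.wid - 24]
9. n2.idx = true  [E.cnt > 25]
10. n2.hot = 6  [(if E.lim then E.cnt else E.fin) - 20]
11. n2.mk = 10  [E.fin + E.cnt - 11]
12. n2.depth = -7  [E.cnt - 33]
13. n6.wid = 26  [(if B.idx then E₀.wid else B.depth) + 35]
14. n7.depth = 25  [terminal]
15. n8.pre = 0  [E.wid - 26]
16. n8.key = true  [f.depth > 24]
17. n9.live = 0  [terminal]
18. n8.wid = 26  [A.pre * -2 + 26]
19. n6.cnt = -7  [E.wid - 33]
20. n6.lim = true  [E.wid > 25]
21. n6.fin = 1  [A.wid - 25]
22. n1.cnt = 27  [E₁.cnt * -1 + 20]
23. n1.lim = true  [B.mk > 9]
24. n1.fin = 25  [25]
25. n0.wid = false  [not E.lim]
26. n0.hot = false  [false]

1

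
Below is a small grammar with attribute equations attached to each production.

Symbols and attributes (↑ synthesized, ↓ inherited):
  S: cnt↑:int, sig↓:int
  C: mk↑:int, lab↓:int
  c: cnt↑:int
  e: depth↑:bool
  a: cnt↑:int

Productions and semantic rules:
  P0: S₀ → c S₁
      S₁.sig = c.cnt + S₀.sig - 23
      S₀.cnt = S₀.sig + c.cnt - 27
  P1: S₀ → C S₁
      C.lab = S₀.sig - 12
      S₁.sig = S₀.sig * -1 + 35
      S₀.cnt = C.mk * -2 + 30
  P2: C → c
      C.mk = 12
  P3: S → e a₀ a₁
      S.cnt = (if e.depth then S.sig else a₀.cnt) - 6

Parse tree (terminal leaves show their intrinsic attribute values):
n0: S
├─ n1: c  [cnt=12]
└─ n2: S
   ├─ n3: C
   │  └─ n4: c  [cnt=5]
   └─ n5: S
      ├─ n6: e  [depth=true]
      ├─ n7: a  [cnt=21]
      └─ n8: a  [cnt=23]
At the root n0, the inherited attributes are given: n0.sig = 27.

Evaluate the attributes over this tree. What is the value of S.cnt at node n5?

1. n0.sig = 27  [given at root]
2. n1.cnt = 12  [terminal]
3. n2.sig = 16  [c.cnt + S₀.sig - 23]
4. n3.lab = 4  [S₀.sig - 12]
5. n4.cnt = 5  [terminal]
6. n3.mk = 12  [12]
7. n5.sig = 19  [S₀.sig * -1 + 35]
8. n6.depth = true  [terminal]
9. n7.cnt = 21  [terminal]
10. n8.cnt = 23  [terminal]
11. n5.cnt = 13  [(if e.depth then S.sig else a₀.cnt) - 6]
12. n2.cnt = 6  [C.mk * -2 + 30]
13. n0.cnt = 12  [S₀.sig + c.cnt - 27]

13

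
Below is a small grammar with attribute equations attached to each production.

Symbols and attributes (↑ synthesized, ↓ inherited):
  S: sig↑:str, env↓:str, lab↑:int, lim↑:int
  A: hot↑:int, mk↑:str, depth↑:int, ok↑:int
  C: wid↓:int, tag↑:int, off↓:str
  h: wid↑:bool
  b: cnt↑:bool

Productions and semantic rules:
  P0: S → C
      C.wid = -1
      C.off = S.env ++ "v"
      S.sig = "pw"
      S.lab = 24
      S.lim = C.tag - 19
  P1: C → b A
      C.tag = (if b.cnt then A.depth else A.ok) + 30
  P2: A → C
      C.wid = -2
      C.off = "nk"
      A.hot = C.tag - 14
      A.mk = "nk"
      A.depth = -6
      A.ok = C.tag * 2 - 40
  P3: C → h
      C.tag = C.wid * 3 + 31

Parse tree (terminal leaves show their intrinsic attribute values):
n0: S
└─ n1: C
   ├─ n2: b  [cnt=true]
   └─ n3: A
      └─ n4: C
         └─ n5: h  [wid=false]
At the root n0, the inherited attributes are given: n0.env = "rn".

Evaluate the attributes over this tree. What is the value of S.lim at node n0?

1. n0.env = "rn"  [given at root]
2. n1.wid = -1  [-1]
3. n1.off = "rnv"  [S.env ++ "v"]
4. n2.cnt = true  [terminal]
5. n4.wid = -2  [-2]
6. n4.off = "nk"  ["nk"]
7. n5.wid = false  [terminal]
8. n4.tag = 25  [C.wid * 3 + 31]
9. n3.hot = 11  [C.tag - 14]
10. n3.mk = "nk"  ["nk"]
11. n3.depth = -6  [-6]
12. n3.ok = 10  [C.tag * 2 - 40]
13. n1.tag = 24  [(if b.cnt then A.depth else A.ok) + 30]
14. n0.sig = "pw"  ["pw"]
15. n0.lab = 24  [24]
16. n0.lim = 5  [C.tag - 19]

5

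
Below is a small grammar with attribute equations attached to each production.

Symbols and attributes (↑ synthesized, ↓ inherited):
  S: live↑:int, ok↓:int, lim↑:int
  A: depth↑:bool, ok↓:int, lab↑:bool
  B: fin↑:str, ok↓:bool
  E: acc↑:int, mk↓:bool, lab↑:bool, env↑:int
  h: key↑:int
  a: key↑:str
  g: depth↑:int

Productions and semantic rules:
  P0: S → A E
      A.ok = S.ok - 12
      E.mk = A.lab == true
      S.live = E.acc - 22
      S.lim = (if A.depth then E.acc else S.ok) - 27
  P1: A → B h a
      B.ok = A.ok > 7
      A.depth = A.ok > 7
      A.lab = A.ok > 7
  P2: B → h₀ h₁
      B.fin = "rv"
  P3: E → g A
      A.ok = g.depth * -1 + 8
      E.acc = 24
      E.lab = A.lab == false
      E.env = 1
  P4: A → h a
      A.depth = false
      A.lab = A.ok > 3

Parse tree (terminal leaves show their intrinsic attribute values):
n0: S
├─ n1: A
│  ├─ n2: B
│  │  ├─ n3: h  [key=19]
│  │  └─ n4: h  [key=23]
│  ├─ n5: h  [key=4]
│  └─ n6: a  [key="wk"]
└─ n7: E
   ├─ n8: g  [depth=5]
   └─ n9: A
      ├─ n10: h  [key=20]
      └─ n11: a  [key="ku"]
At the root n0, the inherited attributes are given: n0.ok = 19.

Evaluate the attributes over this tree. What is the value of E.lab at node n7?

true

1. n0.ok = 19  [given at root]
2. n1.ok = 7  [S.ok - 12]
3. n2.ok = false  [A.ok > 7]
4. n3.key = 19  [terminal]
5. n4.key = 23  [terminal]
6. n2.fin = "rv"  ["rv"]
7. n5.key = 4  [terminal]
8. n6.key = "wk"  [terminal]
9. n1.depth = false  [A.ok > 7]
10. n1.lab = false  [A.ok > 7]
11. n7.mk = false  [A.lab == true]
12. n8.depth = 5  [terminal]
13. n9.ok = 3  [g.depth * -1 + 8]
14. n10.key = 20  [terminal]
15. n11.key = "ku"  [terminal]
16. n9.depth = false  [false]
17. n9.lab = false  [A.ok > 3]
18. n7.acc = 24  [24]
19. n7.lab = true  [A.lab == false]
20. n7.env = 1  [1]
21. n0.live = 2  [E.acc - 22]
22. n0.lim = -8  [(if A.depth then E.acc else S.ok) - 27]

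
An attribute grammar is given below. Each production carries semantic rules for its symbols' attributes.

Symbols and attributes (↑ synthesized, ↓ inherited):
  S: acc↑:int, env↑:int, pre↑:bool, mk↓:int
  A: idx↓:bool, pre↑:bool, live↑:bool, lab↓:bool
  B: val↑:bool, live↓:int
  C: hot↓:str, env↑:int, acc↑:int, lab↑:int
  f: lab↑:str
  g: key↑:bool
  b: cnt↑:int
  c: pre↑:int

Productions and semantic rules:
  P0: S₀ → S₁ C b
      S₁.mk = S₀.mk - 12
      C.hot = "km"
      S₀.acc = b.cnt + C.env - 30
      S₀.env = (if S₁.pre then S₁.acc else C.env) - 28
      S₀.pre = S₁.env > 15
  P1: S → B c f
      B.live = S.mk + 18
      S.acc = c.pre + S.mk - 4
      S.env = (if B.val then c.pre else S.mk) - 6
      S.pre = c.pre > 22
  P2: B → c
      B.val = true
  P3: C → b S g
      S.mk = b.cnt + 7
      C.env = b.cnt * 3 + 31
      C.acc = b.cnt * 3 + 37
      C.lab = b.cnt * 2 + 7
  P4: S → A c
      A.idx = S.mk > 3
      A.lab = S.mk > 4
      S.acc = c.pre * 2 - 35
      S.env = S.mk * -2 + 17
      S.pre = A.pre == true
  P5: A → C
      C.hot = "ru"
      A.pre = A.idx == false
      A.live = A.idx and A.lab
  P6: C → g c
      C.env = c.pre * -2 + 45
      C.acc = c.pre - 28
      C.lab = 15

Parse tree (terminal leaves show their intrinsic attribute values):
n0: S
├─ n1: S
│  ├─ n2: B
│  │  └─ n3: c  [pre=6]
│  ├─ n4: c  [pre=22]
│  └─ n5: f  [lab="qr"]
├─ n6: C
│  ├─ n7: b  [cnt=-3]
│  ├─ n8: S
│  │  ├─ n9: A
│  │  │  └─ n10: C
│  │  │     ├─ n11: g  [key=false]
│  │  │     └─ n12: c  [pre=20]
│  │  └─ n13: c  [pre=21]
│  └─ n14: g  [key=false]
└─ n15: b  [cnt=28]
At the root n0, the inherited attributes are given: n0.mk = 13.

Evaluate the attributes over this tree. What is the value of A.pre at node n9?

1. n0.mk = 13  [given at root]
2. n1.mk = 1  [S₀.mk - 12]
3. n2.live = 19  [S.mk + 18]
4. n3.pre = 6  [terminal]
5. n2.val = true  [true]
6. n4.pre = 22  [terminal]
7. n5.lab = "qr"  [terminal]
8. n1.acc = 19  [c.pre + S.mk - 4]
9. n1.env = 16  [(if B.val then c.pre else S.mk) - 6]
10. n1.pre = false  [c.pre > 22]
11. n6.hot = "km"  ["km"]
12. n7.cnt = -3  [terminal]
13. n8.mk = 4  [b.cnt + 7]
14. n9.idx = true  [S.mk > 3]
15. n9.lab = false  [S.mk > 4]
16. n10.hot = "ru"  ["ru"]
17. n11.key = false  [terminal]
18. n12.pre = 20  [terminal]
19. n10.env = 5  [c.pre * -2 + 45]
20. n10.acc = -8  [c.pre - 28]
21. n10.lab = 15  [15]
22. n9.pre = false  [A.idx == false]
23. n9.live = false  [A.idx and A.lab]
24. n13.pre = 21  [terminal]
25. n8.acc = 7  [c.pre * 2 - 35]
26. n8.env = 9  [S.mk * -2 + 17]
27. n8.pre = false  [A.pre == true]
28. n14.key = false  [terminal]
29. n6.env = 22  [b.cnt * 3 + 31]
30. n6.acc = 28  [b.cnt * 3 + 37]
31. n6.lab = 1  [b.cnt * 2 + 7]
32. n15.cnt = 28  [terminal]
33. n0.acc = 20  [b.cnt + C.env - 30]
34. n0.env = -6  [(if S₁.pre then S₁.acc else C.env) - 28]
35. n0.pre = true  [S₁.env > 15]

false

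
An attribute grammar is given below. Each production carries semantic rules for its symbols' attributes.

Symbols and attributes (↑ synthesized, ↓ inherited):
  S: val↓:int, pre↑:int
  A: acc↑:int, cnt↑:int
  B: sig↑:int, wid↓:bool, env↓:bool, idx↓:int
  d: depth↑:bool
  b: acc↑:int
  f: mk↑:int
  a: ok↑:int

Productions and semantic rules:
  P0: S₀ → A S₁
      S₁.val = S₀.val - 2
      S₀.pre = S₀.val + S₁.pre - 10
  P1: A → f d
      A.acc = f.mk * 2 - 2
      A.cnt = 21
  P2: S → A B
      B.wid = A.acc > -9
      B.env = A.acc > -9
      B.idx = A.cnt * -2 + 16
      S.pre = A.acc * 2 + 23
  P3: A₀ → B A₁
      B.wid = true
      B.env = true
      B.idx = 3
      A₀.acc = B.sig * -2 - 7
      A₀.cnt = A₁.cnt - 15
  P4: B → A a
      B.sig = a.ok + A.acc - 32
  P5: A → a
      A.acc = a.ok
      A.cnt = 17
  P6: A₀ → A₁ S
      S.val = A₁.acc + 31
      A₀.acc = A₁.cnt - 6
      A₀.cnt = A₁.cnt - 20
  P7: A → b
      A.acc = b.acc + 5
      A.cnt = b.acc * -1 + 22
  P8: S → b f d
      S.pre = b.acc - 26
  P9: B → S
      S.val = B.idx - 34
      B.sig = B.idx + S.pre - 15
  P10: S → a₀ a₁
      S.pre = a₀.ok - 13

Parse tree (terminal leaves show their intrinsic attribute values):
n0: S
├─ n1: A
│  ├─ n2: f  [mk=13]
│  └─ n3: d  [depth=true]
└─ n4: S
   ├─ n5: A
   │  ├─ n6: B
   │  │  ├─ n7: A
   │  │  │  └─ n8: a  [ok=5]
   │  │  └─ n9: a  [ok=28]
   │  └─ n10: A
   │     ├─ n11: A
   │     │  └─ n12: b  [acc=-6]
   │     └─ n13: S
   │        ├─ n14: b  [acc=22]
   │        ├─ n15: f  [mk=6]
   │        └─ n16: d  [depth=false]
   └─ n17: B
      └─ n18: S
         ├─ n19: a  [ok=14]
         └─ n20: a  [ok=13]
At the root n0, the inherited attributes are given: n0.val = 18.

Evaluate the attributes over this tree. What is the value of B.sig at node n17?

16

1. n0.val = 18  [given at root]
2. n2.mk = 13  [terminal]
3. n3.depth = true  [terminal]
4. n1.acc = 24  [f.mk * 2 - 2]
5. n1.cnt = 21  [21]
6. n4.val = 16  [S₀.val - 2]
7. n6.wid = true  [true]
8. n6.env = true  [true]
9. n6.idx = 3  [3]
10. n8.ok = 5  [terminal]
11. n7.acc = 5  [a.ok]
12. n7.cnt = 17  [17]
13. n9.ok = 28  [terminal]
14. n6.sig = 1  [a.ok + A.acc - 32]
15. n12.acc = -6  [terminal]
16. n11.acc = -1  [b.acc + 5]
17. n11.cnt = 28  [b.acc * -1 + 22]
18. n13.val = 30  [A₁.acc + 31]
19. n14.acc = 22  [terminal]
20. n15.mk = 6  [terminal]
21. n16.depth = false  [terminal]
22. n13.pre = -4  [b.acc - 26]
23. n10.acc = 22  [A₁.cnt - 6]
24. n10.cnt = 8  [A₁.cnt - 20]
25. n5.acc = -9  [B.sig * -2 - 7]
26. n5.cnt = -7  [A₁.cnt - 15]
27. n17.wid = false  [A.acc > -9]
28. n17.env = false  [A.acc > -9]
29. n17.idx = 30  [A.cnt * -2 + 16]
30. n18.val = -4  [B.idx - 34]
31. n19.ok = 14  [terminal]
32. n20.ok = 13  [terminal]
33. n18.pre = 1  [a₀.ok - 13]
34. n17.sig = 16  [B.idx + S.pre - 15]
35. n4.pre = 5  [A.acc * 2 + 23]
36. n0.pre = 13  [S₀.val + S₁.pre - 10]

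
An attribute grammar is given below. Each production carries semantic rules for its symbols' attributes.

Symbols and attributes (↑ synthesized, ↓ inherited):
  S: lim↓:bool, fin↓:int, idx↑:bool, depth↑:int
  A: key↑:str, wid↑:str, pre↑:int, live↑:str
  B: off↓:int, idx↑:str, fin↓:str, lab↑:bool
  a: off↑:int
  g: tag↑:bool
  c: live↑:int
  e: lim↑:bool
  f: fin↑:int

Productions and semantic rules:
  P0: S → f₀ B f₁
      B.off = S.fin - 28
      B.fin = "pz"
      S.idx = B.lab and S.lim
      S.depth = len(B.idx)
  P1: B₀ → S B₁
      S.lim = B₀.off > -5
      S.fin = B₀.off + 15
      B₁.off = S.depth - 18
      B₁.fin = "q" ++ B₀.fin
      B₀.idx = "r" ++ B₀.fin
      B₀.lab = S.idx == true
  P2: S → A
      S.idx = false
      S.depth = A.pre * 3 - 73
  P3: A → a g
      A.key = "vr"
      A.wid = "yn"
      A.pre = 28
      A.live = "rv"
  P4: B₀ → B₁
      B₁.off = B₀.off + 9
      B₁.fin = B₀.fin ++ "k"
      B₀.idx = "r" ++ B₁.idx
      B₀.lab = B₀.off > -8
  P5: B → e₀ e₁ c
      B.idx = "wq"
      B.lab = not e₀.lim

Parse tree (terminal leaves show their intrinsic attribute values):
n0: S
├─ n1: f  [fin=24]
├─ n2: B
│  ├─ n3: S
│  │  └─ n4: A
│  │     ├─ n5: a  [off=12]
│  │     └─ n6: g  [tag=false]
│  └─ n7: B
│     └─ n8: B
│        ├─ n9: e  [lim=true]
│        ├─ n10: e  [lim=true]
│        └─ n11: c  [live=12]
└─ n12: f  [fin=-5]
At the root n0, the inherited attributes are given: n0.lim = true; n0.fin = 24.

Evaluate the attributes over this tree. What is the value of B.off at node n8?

1. n0.lim = true  [given at root]
2. n0.fin = 24  [given at root]
3. n1.fin = 24  [terminal]
4. n2.off = -4  [S.fin - 28]
5. n2.fin = "pz"  ["pz"]
6. n3.lim = true  [B₀.off > -5]
7. n3.fin = 11  [B₀.off + 15]
8. n5.off = 12  [terminal]
9. n6.tag = false  [terminal]
10. n4.key = "vr"  ["vr"]
11. n4.wid = "yn"  ["yn"]
12. n4.pre = 28  [28]
13. n4.live = "rv"  ["rv"]
14. n3.idx = false  [false]
15. n3.depth = 11  [A.pre * 3 - 73]
16. n7.off = -7  [S.depth - 18]
17. n7.fin = "qpz"  ["q" ++ B₀.fin]
18. n8.off = 2  [B₀.off + 9]
19. n8.fin = "qpzk"  [B₀.fin ++ "k"]
20. n9.lim = true  [terminal]
21. n10.lim = true  [terminal]
22. n11.live = 12  [terminal]
23. n8.idx = "wq"  ["wq"]
24. n8.lab = false  [not e₀.lim]
25. n7.idx = "rwq"  ["r" ++ B₁.idx]
26. n7.lab = true  [B₀.off > -8]
27. n2.idx = "rpz"  ["r" ++ B₀.fin]
28. n2.lab = false  [S.idx == true]
29. n12.fin = -5  [terminal]
30. n0.idx = false  [B.lab and S.lim]
31. n0.depth = 3  [len(B.idx)]

2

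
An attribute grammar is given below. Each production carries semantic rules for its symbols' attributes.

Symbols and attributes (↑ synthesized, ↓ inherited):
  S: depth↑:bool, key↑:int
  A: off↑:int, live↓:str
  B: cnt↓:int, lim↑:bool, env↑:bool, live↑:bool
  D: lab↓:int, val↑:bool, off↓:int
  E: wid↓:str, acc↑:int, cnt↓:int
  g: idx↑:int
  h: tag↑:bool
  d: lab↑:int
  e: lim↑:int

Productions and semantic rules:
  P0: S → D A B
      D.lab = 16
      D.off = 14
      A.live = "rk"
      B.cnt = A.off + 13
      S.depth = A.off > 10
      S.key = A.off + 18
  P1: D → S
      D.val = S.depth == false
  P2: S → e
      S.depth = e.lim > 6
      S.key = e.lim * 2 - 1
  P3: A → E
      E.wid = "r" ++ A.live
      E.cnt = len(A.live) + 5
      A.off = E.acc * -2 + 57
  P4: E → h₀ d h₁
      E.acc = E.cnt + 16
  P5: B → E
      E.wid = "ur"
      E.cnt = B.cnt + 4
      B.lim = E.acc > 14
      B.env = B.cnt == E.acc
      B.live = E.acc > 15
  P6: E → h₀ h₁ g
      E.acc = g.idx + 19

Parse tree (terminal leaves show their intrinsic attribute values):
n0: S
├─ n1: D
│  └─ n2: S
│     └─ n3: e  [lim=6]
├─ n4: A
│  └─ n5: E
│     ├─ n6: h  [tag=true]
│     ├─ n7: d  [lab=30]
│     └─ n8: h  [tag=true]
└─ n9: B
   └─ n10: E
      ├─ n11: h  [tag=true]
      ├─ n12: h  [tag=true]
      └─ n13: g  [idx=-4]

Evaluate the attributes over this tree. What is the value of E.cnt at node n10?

1. n1.lab = 16  [16]
2. n1.off = 14  [14]
3. n3.lim = 6  [terminal]
4. n2.depth = false  [e.lim > 6]
5. n2.key = 11  [e.lim * 2 - 1]
6. n1.val = true  [S.depth == false]
7. n4.live = "rk"  ["rk"]
8. n5.wid = "rrk"  ["r" ++ A.live]
9. n5.cnt = 7  [len(A.live) + 5]
10. n6.tag = true  [terminal]
11. n7.lab = 30  [terminal]
12. n8.tag = true  [terminal]
13. n5.acc = 23  [E.cnt + 16]
14. n4.off = 11  [E.acc * -2 + 57]
15. n9.cnt = 24  [A.off + 13]
16. n10.wid = "ur"  ["ur"]
17. n10.cnt = 28  [B.cnt + 4]
18. n11.tag = true  [terminal]
19. n12.tag = true  [terminal]
20. n13.idx = -4  [terminal]
21. n10.acc = 15  [g.idx + 19]
22. n9.lim = true  [E.acc > 14]
23. n9.env = false  [B.cnt == E.acc]
24. n9.live = false  [E.acc > 15]
25. n0.depth = true  [A.off > 10]
26. n0.key = 29  [A.off + 18]

28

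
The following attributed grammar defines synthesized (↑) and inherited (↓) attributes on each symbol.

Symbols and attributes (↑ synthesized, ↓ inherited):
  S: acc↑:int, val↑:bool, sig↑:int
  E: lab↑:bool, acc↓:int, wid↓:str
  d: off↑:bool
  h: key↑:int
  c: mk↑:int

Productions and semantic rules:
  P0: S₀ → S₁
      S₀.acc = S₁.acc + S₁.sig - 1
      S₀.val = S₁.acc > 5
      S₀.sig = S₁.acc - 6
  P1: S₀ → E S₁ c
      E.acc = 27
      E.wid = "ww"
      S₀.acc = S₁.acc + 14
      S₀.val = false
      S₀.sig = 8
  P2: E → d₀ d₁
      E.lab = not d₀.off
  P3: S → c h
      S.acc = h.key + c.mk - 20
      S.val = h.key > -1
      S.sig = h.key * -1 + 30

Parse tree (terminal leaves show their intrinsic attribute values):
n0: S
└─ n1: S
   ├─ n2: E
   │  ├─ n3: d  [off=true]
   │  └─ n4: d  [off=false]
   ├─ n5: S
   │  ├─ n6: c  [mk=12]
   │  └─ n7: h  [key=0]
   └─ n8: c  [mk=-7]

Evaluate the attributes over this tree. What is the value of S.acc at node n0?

13

1. n2.acc = 27  [27]
2. n2.wid = "ww"  ["ww"]
3. n3.off = true  [terminal]
4. n4.off = false  [terminal]
5. n2.lab = false  [not d₀.off]
6. n6.mk = 12  [terminal]
7. n7.key = 0  [terminal]
8. n5.acc = -8  [h.key + c.mk - 20]
9. n5.val = true  [h.key > -1]
10. n5.sig = 30  [h.key * -1 + 30]
11. n8.mk = -7  [terminal]
12. n1.acc = 6  [S₁.acc + 14]
13. n1.val = false  [false]
14. n1.sig = 8  [8]
15. n0.acc = 13  [S₁.acc + S₁.sig - 1]
16. n0.val = true  [S₁.acc > 5]
17. n0.sig = 0  [S₁.acc - 6]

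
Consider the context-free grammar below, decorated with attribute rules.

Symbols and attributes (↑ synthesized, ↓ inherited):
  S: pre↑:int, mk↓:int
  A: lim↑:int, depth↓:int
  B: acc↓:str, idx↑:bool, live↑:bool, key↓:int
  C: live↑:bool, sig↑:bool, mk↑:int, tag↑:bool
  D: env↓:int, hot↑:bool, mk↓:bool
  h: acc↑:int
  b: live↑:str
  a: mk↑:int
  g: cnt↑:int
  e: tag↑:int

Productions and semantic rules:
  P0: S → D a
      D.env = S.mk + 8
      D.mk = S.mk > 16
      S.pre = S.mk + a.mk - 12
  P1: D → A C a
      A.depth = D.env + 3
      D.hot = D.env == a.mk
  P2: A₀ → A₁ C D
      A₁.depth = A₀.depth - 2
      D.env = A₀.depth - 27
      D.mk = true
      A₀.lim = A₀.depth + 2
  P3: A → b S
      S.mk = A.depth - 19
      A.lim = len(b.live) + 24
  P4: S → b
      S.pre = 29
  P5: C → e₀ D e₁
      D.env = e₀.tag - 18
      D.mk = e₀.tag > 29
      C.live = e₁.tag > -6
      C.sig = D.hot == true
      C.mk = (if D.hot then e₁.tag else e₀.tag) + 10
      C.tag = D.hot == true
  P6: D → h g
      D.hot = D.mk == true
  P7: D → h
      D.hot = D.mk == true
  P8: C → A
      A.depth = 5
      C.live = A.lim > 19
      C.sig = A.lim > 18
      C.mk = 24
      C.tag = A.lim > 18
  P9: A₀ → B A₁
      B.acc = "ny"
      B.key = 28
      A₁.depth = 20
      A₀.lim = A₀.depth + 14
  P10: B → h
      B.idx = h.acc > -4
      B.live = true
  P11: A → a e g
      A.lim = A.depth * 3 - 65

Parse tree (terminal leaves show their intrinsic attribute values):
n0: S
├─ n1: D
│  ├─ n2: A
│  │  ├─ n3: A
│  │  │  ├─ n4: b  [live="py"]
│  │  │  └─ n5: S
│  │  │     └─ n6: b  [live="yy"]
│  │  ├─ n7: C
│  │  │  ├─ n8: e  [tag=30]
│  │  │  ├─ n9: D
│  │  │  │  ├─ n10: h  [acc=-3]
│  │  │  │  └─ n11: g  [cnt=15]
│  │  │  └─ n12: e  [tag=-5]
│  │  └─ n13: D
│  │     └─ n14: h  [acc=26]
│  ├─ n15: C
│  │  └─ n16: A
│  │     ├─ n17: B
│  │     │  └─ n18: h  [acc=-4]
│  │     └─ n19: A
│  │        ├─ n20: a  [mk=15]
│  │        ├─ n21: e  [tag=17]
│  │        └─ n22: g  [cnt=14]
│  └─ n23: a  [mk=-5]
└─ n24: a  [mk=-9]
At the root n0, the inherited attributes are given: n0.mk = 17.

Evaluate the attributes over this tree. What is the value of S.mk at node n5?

1. n0.mk = 17  [given at root]
2. n1.env = 25  [S.mk + 8]
3. n1.mk = true  [S.mk > 16]
4. n2.depth = 28  [D.env + 3]
5. n3.depth = 26  [A₀.depth - 2]
6. n4.live = "py"  [terminal]
7. n5.mk = 7  [A.depth - 19]
8. n6.live = "yy"  [terminal]
9. n5.pre = 29  [29]
10. n3.lim = 26  [len(b.live) + 24]
11. n8.tag = 30  [terminal]
12. n9.env = 12  [e₀.tag - 18]
13. n9.mk = true  [e₀.tag > 29]
14. n10.acc = -3  [terminal]
15. n11.cnt = 15  [terminal]
16. n9.hot = true  [D.mk == true]
17. n12.tag = -5  [terminal]
18. n7.live = true  [e₁.tag > -6]
19. n7.sig = true  [D.hot == true]
20. n7.mk = 5  [(if D.hot then e₁.tag else e₀.tag) + 10]
21. n7.tag = true  [D.hot == true]
22. n13.env = 1  [A₀.depth - 27]
23. n13.mk = true  [true]
24. n14.acc = 26  [terminal]
25. n13.hot = true  [D.mk == true]
26. n2.lim = 30  [A₀.depth + 2]
27. n16.depth = 5  [5]
28. n17.acc = "ny"  ["ny"]
29. n17.key = 28  [28]
30. n18.acc = -4  [terminal]
31. n17.idx = false  [h.acc > -4]
32. n17.live = true  [true]
33. n19.depth = 20  [20]
34. n20.mk = 15  [terminal]
35. n21.tag = 17  [terminal]
36. n22.cnt = 14  [terminal]
37. n19.lim = -5  [A.depth * 3 - 65]
38. n16.lim = 19  [A₀.depth + 14]
39. n15.live = false  [A.lim > 19]
40. n15.sig = true  [A.lim > 18]
41. n15.mk = 24  [24]
42. n15.tag = true  [A.lim > 18]
43. n23.mk = -5  [terminal]
44. n1.hot = false  [D.env == a.mk]
45. n24.mk = -9  [terminal]
46. n0.pre = -4  [S.mk + a.mk - 12]

7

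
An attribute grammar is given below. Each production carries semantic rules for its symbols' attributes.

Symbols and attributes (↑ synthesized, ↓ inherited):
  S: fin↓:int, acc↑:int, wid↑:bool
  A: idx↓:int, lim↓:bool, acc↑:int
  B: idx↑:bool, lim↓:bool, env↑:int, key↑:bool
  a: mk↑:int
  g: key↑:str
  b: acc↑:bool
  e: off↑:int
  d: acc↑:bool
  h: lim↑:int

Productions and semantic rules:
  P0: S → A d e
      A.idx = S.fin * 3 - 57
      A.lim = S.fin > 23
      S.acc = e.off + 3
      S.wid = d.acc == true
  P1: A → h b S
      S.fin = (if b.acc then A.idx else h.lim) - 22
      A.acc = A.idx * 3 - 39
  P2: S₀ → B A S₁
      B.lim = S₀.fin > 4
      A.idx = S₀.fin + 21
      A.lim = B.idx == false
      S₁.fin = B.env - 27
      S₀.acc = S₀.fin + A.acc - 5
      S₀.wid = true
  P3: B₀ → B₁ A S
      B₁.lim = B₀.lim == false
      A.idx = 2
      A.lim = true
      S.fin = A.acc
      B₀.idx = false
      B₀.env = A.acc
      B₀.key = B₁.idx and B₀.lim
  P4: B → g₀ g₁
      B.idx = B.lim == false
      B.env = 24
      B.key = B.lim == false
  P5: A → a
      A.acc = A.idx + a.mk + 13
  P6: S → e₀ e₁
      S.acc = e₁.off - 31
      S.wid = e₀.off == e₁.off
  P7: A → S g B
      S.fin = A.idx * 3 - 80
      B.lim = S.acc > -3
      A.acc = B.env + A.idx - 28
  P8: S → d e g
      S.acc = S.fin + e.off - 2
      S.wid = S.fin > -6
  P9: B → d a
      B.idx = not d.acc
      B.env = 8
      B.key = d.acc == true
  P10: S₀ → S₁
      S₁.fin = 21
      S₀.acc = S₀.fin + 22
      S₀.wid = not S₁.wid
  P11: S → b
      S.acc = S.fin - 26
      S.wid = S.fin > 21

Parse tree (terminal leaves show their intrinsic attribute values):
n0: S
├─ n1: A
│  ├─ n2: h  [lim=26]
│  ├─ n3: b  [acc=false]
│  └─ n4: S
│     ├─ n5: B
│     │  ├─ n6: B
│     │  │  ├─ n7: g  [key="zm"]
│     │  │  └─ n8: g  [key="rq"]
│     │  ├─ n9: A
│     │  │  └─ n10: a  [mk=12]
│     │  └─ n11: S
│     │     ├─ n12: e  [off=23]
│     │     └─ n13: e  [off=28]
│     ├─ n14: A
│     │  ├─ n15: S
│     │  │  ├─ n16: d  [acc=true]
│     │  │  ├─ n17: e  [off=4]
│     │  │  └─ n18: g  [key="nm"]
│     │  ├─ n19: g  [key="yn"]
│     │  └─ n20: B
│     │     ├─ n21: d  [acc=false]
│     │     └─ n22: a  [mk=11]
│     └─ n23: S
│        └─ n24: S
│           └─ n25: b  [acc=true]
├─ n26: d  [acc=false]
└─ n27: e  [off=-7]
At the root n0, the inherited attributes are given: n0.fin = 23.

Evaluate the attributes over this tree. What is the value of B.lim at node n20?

1. n0.fin = 23  [given at root]
2. n1.idx = 12  [S.fin * 3 - 57]
3. n1.lim = false  [S.fin > 23]
4. n2.lim = 26  [terminal]
5. n3.acc = false  [terminal]
6. n4.fin = 4  [(if b.acc then A.idx else h.lim) - 22]
7. n5.lim = false  [S₀.fin > 4]
8. n6.lim = true  [B₀.lim == false]
9. n7.key = "zm"  [terminal]
10. n8.key = "rq"  [terminal]
11. n6.idx = false  [B.lim == false]
12. n6.env = 24  [24]
13. n6.key = false  [B.lim == false]
14. n9.idx = 2  [2]
15. n9.lim = true  [true]
16. n10.mk = 12  [terminal]
17. n9.acc = 27  [A.idx + a.mk + 13]
18. n11.fin = 27  [A.acc]
19. n12.off = 23  [terminal]
20. n13.off = 28  [terminal]
21. n11.acc = -3  [e₁.off - 31]
22. n11.wid = false  [e₀.off == e₁.off]
23. n5.idx = false  [false]
24. n5.env = 27  [A.acc]
25. n5.key = false  [B₁.idx and B₀.lim]
26. n14.idx = 25  [S₀.fin + 21]
27. n14.lim = true  [B.idx == false]
28. n15.fin = -5  [A.idx * 3 - 80]
29. n16.acc = true  [terminal]
30. n17.off = 4  [terminal]
31. n18.key = "nm"  [terminal]
32. n15.acc = -3  [S.fin + e.off - 2]
33. n15.wid = true  [S.fin > -6]
34. n19.key = "yn"  [terminal]
35. n20.lim = false  [S.acc > -3]
36. n21.acc = false  [terminal]
37. n22.mk = 11  [terminal]
38. n20.idx = true  [not d.acc]
39. n20.env = 8  [8]
40. n20.key = false  [d.acc == true]
41. n14.acc = 5  [B.env + A.idx - 28]
42. n23.fin = 0  [B.env - 27]
43. n24.fin = 21  [21]
44. n25.acc = true  [terminal]
45. n24.acc = -5  [S.fin - 26]
46. n24.wid = false  [S.fin > 21]
47. n23.acc = 22  [S₀.fin + 22]
48. n23.wid = true  [not S₁.wid]
49. n4.acc = 4  [S₀.fin + A.acc - 5]
50. n4.wid = true  [true]
51. n1.acc = -3  [A.idx * 3 - 39]
52. n26.acc = false  [terminal]
53. n27.off = -7  [terminal]
54. n0.acc = -4  [e.off + 3]
55. n0.wid = false  [d.acc == true]

false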